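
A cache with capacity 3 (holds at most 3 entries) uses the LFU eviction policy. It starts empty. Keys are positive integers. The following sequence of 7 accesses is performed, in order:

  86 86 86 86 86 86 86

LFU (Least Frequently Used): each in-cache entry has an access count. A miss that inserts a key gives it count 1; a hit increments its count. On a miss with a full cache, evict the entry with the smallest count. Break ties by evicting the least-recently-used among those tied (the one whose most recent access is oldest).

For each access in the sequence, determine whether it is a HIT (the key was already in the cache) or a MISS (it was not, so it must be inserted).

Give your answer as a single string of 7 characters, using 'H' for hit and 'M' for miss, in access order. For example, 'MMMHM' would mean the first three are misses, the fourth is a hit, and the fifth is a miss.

LFU simulation (capacity=3):
  1. access 86: MISS. Cache: [86(c=1)]
  2. access 86: HIT, count now 2. Cache: [86(c=2)]
  3. access 86: HIT, count now 3. Cache: [86(c=3)]
  4. access 86: HIT, count now 4. Cache: [86(c=4)]
  5. access 86: HIT, count now 5. Cache: [86(c=5)]
  6. access 86: HIT, count now 6. Cache: [86(c=6)]
  7. access 86: HIT, count now 7. Cache: [86(c=7)]
Total: 6 hits, 1 misses, 0 evictions

Answer: MHHHHHH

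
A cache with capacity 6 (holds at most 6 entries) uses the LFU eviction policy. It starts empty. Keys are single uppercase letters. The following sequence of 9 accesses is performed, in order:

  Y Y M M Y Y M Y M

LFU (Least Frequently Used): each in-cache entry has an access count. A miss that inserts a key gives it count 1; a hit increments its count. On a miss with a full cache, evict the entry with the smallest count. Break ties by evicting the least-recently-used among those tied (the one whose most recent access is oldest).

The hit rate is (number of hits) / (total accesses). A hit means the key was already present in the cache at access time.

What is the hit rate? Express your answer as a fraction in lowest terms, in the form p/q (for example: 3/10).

LFU simulation (capacity=6):
  1. access Y: MISS. Cache: [Y(c=1)]
  2. access Y: HIT, count now 2. Cache: [Y(c=2)]
  3. access M: MISS. Cache: [M(c=1) Y(c=2)]
  4. access M: HIT, count now 2. Cache: [Y(c=2) M(c=2)]
  5. access Y: HIT, count now 3. Cache: [M(c=2) Y(c=3)]
  6. access Y: HIT, count now 4. Cache: [M(c=2) Y(c=4)]
  7. access M: HIT, count now 3. Cache: [M(c=3) Y(c=4)]
  8. access Y: HIT, count now 5. Cache: [M(c=3) Y(c=5)]
  9. access M: HIT, count now 4. Cache: [M(c=4) Y(c=5)]
Total: 7 hits, 2 misses, 0 evictions

Hit rate = 7/9

Answer: 7/9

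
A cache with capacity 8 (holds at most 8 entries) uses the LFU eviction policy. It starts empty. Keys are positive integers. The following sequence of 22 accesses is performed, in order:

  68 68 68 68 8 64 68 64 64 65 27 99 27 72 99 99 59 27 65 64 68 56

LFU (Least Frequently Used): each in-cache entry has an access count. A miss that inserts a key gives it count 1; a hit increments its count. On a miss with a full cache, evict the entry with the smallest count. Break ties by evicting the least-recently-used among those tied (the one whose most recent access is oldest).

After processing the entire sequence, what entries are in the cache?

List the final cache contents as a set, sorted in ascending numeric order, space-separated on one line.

LFU simulation (capacity=8):
  1. access 68: MISS. Cache: [68(c=1)]
  2. access 68: HIT, count now 2. Cache: [68(c=2)]
  3. access 68: HIT, count now 3. Cache: [68(c=3)]
  4. access 68: HIT, count now 4. Cache: [68(c=4)]
  5. access 8: MISS. Cache: [8(c=1) 68(c=4)]
  6. access 64: MISS. Cache: [8(c=1) 64(c=1) 68(c=4)]
  7. access 68: HIT, count now 5. Cache: [8(c=1) 64(c=1) 68(c=5)]
  8. access 64: HIT, count now 2. Cache: [8(c=1) 64(c=2) 68(c=5)]
  9. access 64: HIT, count now 3. Cache: [8(c=1) 64(c=3) 68(c=5)]
  10. access 65: MISS. Cache: [8(c=1) 65(c=1) 64(c=3) 68(c=5)]
  11. access 27: MISS. Cache: [8(c=1) 65(c=1) 27(c=1) 64(c=3) 68(c=5)]
  12. access 99: MISS. Cache: [8(c=1) 65(c=1) 27(c=1) 99(c=1) 64(c=3) 68(c=5)]
  13. access 27: HIT, count now 2. Cache: [8(c=1) 65(c=1) 99(c=1) 27(c=2) 64(c=3) 68(c=5)]
  14. access 72: MISS. Cache: [8(c=1) 65(c=1) 99(c=1) 72(c=1) 27(c=2) 64(c=3) 68(c=5)]
  15. access 99: HIT, count now 2. Cache: [8(c=1) 65(c=1) 72(c=1) 27(c=2) 99(c=2) 64(c=3) 68(c=5)]
  16. access 99: HIT, count now 3. Cache: [8(c=1) 65(c=1) 72(c=1) 27(c=2) 64(c=3) 99(c=3) 68(c=5)]
  17. access 59: MISS. Cache: [8(c=1) 65(c=1) 72(c=1) 59(c=1) 27(c=2) 64(c=3) 99(c=3) 68(c=5)]
  18. access 27: HIT, count now 3. Cache: [8(c=1) 65(c=1) 72(c=1) 59(c=1) 64(c=3) 99(c=3) 27(c=3) 68(c=5)]
  19. access 65: HIT, count now 2. Cache: [8(c=1) 72(c=1) 59(c=1) 65(c=2) 64(c=3) 99(c=3) 27(c=3) 68(c=5)]
  20. access 64: HIT, count now 4. Cache: [8(c=1) 72(c=1) 59(c=1) 65(c=2) 99(c=3) 27(c=3) 64(c=4) 68(c=5)]
  21. access 68: HIT, count now 6. Cache: [8(c=1) 72(c=1) 59(c=1) 65(c=2) 99(c=3) 27(c=3) 64(c=4) 68(c=6)]
  22. access 56: MISS, evict 8(c=1). Cache: [72(c=1) 59(c=1) 56(c=1) 65(c=2) 99(c=3) 27(c=3) 64(c=4) 68(c=6)]
Total: 13 hits, 9 misses, 1 evictions

Answer: 27 56 59 64 65 68 72 99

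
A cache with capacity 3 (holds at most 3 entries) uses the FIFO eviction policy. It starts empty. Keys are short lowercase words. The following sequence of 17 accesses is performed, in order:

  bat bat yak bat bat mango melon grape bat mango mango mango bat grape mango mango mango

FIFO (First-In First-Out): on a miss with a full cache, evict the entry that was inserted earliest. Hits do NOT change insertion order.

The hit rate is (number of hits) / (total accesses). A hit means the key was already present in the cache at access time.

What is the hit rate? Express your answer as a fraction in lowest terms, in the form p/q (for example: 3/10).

FIFO simulation (capacity=3):
  1. access bat: MISS. Cache (old->new): [bat]
  2. access bat: HIT. Cache (old->new): [bat]
  3. access yak: MISS. Cache (old->new): [bat yak]
  4. access bat: HIT. Cache (old->new): [bat yak]
  5. access bat: HIT. Cache (old->new): [bat yak]
  6. access mango: MISS. Cache (old->new): [bat yak mango]
  7. access melon: MISS, evict bat. Cache (old->new): [yak mango melon]
  8. access grape: MISS, evict yak. Cache (old->new): [mango melon grape]
  9. access bat: MISS, evict mango. Cache (old->new): [melon grape bat]
  10. access mango: MISS, evict melon. Cache (old->new): [grape bat mango]
  11. access mango: HIT. Cache (old->new): [grape bat mango]
  12. access mango: HIT. Cache (old->new): [grape bat mango]
  13. access bat: HIT. Cache (old->new): [grape bat mango]
  14. access grape: HIT. Cache (old->new): [grape bat mango]
  15. access mango: HIT. Cache (old->new): [grape bat mango]
  16. access mango: HIT. Cache (old->new): [grape bat mango]
  17. access mango: HIT. Cache (old->new): [grape bat mango]
Total: 10 hits, 7 misses, 4 evictions

Hit rate = 10/17

Answer: 10/17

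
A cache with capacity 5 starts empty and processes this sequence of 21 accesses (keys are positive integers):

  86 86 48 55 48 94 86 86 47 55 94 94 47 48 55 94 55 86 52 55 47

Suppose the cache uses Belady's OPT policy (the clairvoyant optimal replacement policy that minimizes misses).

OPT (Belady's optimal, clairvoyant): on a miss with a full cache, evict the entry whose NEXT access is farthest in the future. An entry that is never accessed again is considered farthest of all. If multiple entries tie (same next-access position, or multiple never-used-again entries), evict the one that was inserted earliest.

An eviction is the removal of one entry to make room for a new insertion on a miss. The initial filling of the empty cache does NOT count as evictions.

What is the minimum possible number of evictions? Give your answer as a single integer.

Answer: 1

Derivation:
OPT (Belady) simulation (capacity=5):
  1. access 86: MISS. Cache: [86]
  2. access 86: HIT. Next use of 86: step 7. Cache: [86]
  3. access 48: MISS. Cache: [86 48]
  4. access 55: MISS. Cache: [86 48 55]
  5. access 48: HIT. Next use of 48: step 14. Cache: [86 48 55]
  6. access 94: MISS. Cache: [86 48 55 94]
  7. access 86: HIT. Next use of 86: step 8. Cache: [86 48 55 94]
  8. access 86: HIT. Next use of 86: step 18. Cache: [86 48 55 94]
  9. access 47: MISS. Cache: [86 48 55 94 47]
  10. access 55: HIT. Next use of 55: step 15. Cache: [86 48 55 94 47]
  11. access 94: HIT. Next use of 94: step 12. Cache: [86 48 55 94 47]
  12. access 94: HIT. Next use of 94: step 16. Cache: [86 48 55 94 47]
  13. access 47: HIT. Next use of 47: step 21. Cache: [86 48 55 94 47]
  14. access 48: HIT. Next use of 48: never. Cache: [86 48 55 94 47]
  15. access 55: HIT. Next use of 55: step 17. Cache: [86 48 55 94 47]
  16. access 94: HIT. Next use of 94: never. Cache: [86 48 55 94 47]
  17. access 55: HIT. Next use of 55: step 20. Cache: [86 48 55 94 47]
  18. access 86: HIT. Next use of 86: never. Cache: [86 48 55 94 47]
  19. access 52: MISS, evict 86 (next use: never). Cache: [48 55 94 47 52]
  20. access 55: HIT. Next use of 55: never. Cache: [48 55 94 47 52]
  21. access 47: HIT. Next use of 47: never. Cache: [48 55 94 47 52]
Total: 15 hits, 6 misses, 1 evictions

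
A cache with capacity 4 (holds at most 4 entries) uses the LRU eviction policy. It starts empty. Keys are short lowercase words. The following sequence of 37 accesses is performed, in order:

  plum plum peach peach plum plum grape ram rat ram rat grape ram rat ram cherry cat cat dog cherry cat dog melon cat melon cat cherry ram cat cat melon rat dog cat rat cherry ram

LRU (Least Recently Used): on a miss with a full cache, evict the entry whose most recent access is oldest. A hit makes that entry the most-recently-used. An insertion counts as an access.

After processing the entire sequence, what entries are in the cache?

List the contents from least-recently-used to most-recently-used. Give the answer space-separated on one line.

LRU simulation (capacity=4):
  1. access plum: MISS. Cache (LRU->MRU): [plum]
  2. access plum: HIT. Cache (LRU->MRU): [plum]
  3. access peach: MISS. Cache (LRU->MRU): [plum peach]
  4. access peach: HIT. Cache (LRU->MRU): [plum peach]
  5. access plum: HIT. Cache (LRU->MRU): [peach plum]
  6. access plum: HIT. Cache (LRU->MRU): [peach plum]
  7. access grape: MISS. Cache (LRU->MRU): [peach plum grape]
  8. access ram: MISS. Cache (LRU->MRU): [peach plum grape ram]
  9. access rat: MISS, evict peach. Cache (LRU->MRU): [plum grape ram rat]
  10. access ram: HIT. Cache (LRU->MRU): [plum grape rat ram]
  11. access rat: HIT. Cache (LRU->MRU): [plum grape ram rat]
  12. access grape: HIT. Cache (LRU->MRU): [plum ram rat grape]
  13. access ram: HIT. Cache (LRU->MRU): [plum rat grape ram]
  14. access rat: HIT. Cache (LRU->MRU): [plum grape ram rat]
  15. access ram: HIT. Cache (LRU->MRU): [plum grape rat ram]
  16. access cherry: MISS, evict plum. Cache (LRU->MRU): [grape rat ram cherry]
  17. access cat: MISS, evict grape. Cache (LRU->MRU): [rat ram cherry cat]
  18. access cat: HIT. Cache (LRU->MRU): [rat ram cherry cat]
  19. access dog: MISS, evict rat. Cache (LRU->MRU): [ram cherry cat dog]
  20. access cherry: HIT. Cache (LRU->MRU): [ram cat dog cherry]
  21. access cat: HIT. Cache (LRU->MRU): [ram dog cherry cat]
  22. access dog: HIT. Cache (LRU->MRU): [ram cherry cat dog]
  23. access melon: MISS, evict ram. Cache (LRU->MRU): [cherry cat dog melon]
  24. access cat: HIT. Cache (LRU->MRU): [cherry dog melon cat]
  25. access melon: HIT. Cache (LRU->MRU): [cherry dog cat melon]
  26. access cat: HIT. Cache (LRU->MRU): [cherry dog melon cat]
  27. access cherry: HIT. Cache (LRU->MRU): [dog melon cat cherry]
  28. access ram: MISS, evict dog. Cache (LRU->MRU): [melon cat cherry ram]
  29. access cat: HIT. Cache (LRU->MRU): [melon cherry ram cat]
  30. access cat: HIT. Cache (LRU->MRU): [melon cherry ram cat]
  31. access melon: HIT. Cache (LRU->MRU): [cherry ram cat melon]
  32. access rat: MISS, evict cherry. Cache (LRU->MRU): [ram cat melon rat]
  33. access dog: MISS, evict ram. Cache (LRU->MRU): [cat melon rat dog]
  34. access cat: HIT. Cache (LRU->MRU): [melon rat dog cat]
  35. access rat: HIT. Cache (LRU->MRU): [melon dog cat rat]
  36. access cherry: MISS, evict melon. Cache (LRU->MRU): [dog cat rat cherry]
  37. access ram: MISS, evict dog. Cache (LRU->MRU): [cat rat cherry ram]
Total: 23 hits, 14 misses, 10 evictions

Answer: cat rat cherry ram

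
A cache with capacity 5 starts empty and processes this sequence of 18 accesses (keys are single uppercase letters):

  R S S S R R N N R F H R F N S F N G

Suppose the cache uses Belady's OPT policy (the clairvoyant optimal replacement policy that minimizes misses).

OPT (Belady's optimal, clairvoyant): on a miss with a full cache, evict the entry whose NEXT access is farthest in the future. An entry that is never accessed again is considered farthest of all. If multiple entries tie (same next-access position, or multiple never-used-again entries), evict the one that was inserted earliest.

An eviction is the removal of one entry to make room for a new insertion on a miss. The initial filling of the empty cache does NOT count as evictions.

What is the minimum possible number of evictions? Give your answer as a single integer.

Answer: 1

Derivation:
OPT (Belady) simulation (capacity=5):
  1. access R: MISS. Cache: [R]
  2. access S: MISS. Cache: [R S]
  3. access S: HIT. Next use of S: step 4. Cache: [R S]
  4. access S: HIT. Next use of S: step 15. Cache: [R S]
  5. access R: HIT. Next use of R: step 6. Cache: [R S]
  6. access R: HIT. Next use of R: step 9. Cache: [R S]
  7. access N: MISS. Cache: [R S N]
  8. access N: HIT. Next use of N: step 14. Cache: [R S N]
  9. access R: HIT. Next use of R: step 12. Cache: [R S N]
  10. access F: MISS. Cache: [R S N F]
  11. access H: MISS. Cache: [R S N F H]
  12. access R: HIT. Next use of R: never. Cache: [R S N F H]
  13. access F: HIT. Next use of F: step 16. Cache: [R S N F H]
  14. access N: HIT. Next use of N: step 17. Cache: [R S N F H]
  15. access S: HIT. Next use of S: never. Cache: [R S N F H]
  16. access F: HIT. Next use of F: never. Cache: [R S N F H]
  17. access N: HIT. Next use of N: never. Cache: [R S N F H]
  18. access G: MISS, evict R (next use: never). Cache: [S N F H G]
Total: 12 hits, 6 misses, 1 evictions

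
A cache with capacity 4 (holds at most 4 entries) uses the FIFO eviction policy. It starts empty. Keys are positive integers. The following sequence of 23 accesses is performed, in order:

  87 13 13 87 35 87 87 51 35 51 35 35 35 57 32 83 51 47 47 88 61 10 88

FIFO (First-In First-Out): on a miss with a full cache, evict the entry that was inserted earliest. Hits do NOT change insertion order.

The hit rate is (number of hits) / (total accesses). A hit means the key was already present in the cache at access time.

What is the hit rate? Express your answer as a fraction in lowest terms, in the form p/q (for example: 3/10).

Answer: 12/23

Derivation:
FIFO simulation (capacity=4):
  1. access 87: MISS. Cache (old->new): [87]
  2. access 13: MISS. Cache (old->new): [87 13]
  3. access 13: HIT. Cache (old->new): [87 13]
  4. access 87: HIT. Cache (old->new): [87 13]
  5. access 35: MISS. Cache (old->new): [87 13 35]
  6. access 87: HIT. Cache (old->new): [87 13 35]
  7. access 87: HIT. Cache (old->new): [87 13 35]
  8. access 51: MISS. Cache (old->new): [87 13 35 51]
  9. access 35: HIT. Cache (old->new): [87 13 35 51]
  10. access 51: HIT. Cache (old->new): [87 13 35 51]
  11. access 35: HIT. Cache (old->new): [87 13 35 51]
  12. access 35: HIT. Cache (old->new): [87 13 35 51]
  13. access 35: HIT. Cache (old->new): [87 13 35 51]
  14. access 57: MISS, evict 87. Cache (old->new): [13 35 51 57]
  15. access 32: MISS, evict 13. Cache (old->new): [35 51 57 32]
  16. access 83: MISS, evict 35. Cache (old->new): [51 57 32 83]
  17. access 51: HIT. Cache (old->new): [51 57 32 83]
  18. access 47: MISS, evict 51. Cache (old->new): [57 32 83 47]
  19. access 47: HIT. Cache (old->new): [57 32 83 47]
  20. access 88: MISS, evict 57. Cache (old->new): [32 83 47 88]
  21. access 61: MISS, evict 32. Cache (old->new): [83 47 88 61]
  22. access 10: MISS, evict 83. Cache (old->new): [47 88 61 10]
  23. access 88: HIT. Cache (old->new): [47 88 61 10]
Total: 12 hits, 11 misses, 7 evictions

Hit rate = 12/23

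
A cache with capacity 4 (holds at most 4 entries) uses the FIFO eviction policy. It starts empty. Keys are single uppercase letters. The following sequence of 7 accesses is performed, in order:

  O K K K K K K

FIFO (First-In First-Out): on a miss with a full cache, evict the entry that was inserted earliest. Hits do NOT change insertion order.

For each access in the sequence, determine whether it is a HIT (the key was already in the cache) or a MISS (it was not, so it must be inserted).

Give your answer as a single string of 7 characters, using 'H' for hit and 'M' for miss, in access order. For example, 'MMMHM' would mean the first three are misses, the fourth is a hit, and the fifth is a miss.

FIFO simulation (capacity=4):
  1. access O: MISS. Cache (old->new): [O]
  2. access K: MISS. Cache (old->new): [O K]
  3. access K: HIT. Cache (old->new): [O K]
  4. access K: HIT. Cache (old->new): [O K]
  5. access K: HIT. Cache (old->new): [O K]
  6. access K: HIT. Cache (old->new): [O K]
  7. access K: HIT. Cache (old->new): [O K]
Total: 5 hits, 2 misses, 0 evictions

Answer: MMHHHHH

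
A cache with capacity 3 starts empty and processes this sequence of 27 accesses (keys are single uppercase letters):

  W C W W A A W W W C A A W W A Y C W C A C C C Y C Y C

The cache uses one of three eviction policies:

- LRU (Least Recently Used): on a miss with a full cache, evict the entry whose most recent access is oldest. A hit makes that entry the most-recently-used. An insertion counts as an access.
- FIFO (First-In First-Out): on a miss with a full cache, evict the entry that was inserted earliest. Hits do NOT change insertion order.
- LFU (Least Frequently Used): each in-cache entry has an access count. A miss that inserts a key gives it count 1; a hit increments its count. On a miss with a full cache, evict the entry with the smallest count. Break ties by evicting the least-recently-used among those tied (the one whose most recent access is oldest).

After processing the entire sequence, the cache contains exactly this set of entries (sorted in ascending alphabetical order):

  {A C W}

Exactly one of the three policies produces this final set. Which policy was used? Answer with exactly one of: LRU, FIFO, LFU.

Simulating under each policy and comparing final sets:
  LRU: final set = {A C Y} -> differs
  FIFO: final set = {A C Y} -> differs
  LFU: final set = {A C W} -> MATCHES target
Only LFU produces the target set.

Answer: LFU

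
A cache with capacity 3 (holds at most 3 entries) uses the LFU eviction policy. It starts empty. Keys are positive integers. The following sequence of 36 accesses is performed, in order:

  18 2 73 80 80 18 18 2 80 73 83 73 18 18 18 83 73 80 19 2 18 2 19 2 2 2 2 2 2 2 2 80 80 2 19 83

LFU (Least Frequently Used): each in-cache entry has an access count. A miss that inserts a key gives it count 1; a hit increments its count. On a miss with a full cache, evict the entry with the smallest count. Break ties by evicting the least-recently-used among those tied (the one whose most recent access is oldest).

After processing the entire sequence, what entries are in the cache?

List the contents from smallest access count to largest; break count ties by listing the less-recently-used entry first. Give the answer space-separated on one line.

LFU simulation (capacity=3):
  1. access 18: MISS. Cache: [18(c=1)]
  2. access 2: MISS. Cache: [18(c=1) 2(c=1)]
  3. access 73: MISS. Cache: [18(c=1) 2(c=1) 73(c=1)]
  4. access 80: MISS, evict 18(c=1). Cache: [2(c=1) 73(c=1) 80(c=1)]
  5. access 80: HIT, count now 2. Cache: [2(c=1) 73(c=1) 80(c=2)]
  6. access 18: MISS, evict 2(c=1). Cache: [73(c=1) 18(c=1) 80(c=2)]
  7. access 18: HIT, count now 2. Cache: [73(c=1) 80(c=2) 18(c=2)]
  8. access 2: MISS, evict 73(c=1). Cache: [2(c=1) 80(c=2) 18(c=2)]
  9. access 80: HIT, count now 3. Cache: [2(c=1) 18(c=2) 80(c=3)]
  10. access 73: MISS, evict 2(c=1). Cache: [73(c=1) 18(c=2) 80(c=3)]
  11. access 83: MISS, evict 73(c=1). Cache: [83(c=1) 18(c=2) 80(c=3)]
  12. access 73: MISS, evict 83(c=1). Cache: [73(c=1) 18(c=2) 80(c=3)]
  13. access 18: HIT, count now 3. Cache: [73(c=1) 80(c=3) 18(c=3)]
  14. access 18: HIT, count now 4. Cache: [73(c=1) 80(c=3) 18(c=4)]
  15. access 18: HIT, count now 5. Cache: [73(c=1) 80(c=3) 18(c=5)]
  16. access 83: MISS, evict 73(c=1). Cache: [83(c=1) 80(c=3) 18(c=5)]
  17. access 73: MISS, evict 83(c=1). Cache: [73(c=1) 80(c=3) 18(c=5)]
  18. access 80: HIT, count now 4. Cache: [73(c=1) 80(c=4) 18(c=5)]
  19. access 19: MISS, evict 73(c=1). Cache: [19(c=1) 80(c=4) 18(c=5)]
  20. access 2: MISS, evict 19(c=1). Cache: [2(c=1) 80(c=4) 18(c=5)]
  21. access 18: HIT, count now 6. Cache: [2(c=1) 80(c=4) 18(c=6)]
  22. access 2: HIT, count now 2. Cache: [2(c=2) 80(c=4) 18(c=6)]
  23. access 19: MISS, evict 2(c=2). Cache: [19(c=1) 80(c=4) 18(c=6)]
  24. access 2: MISS, evict 19(c=1). Cache: [2(c=1) 80(c=4) 18(c=6)]
  25. access 2: HIT, count now 2. Cache: [2(c=2) 80(c=4) 18(c=6)]
  26. access 2: HIT, count now 3. Cache: [2(c=3) 80(c=4) 18(c=6)]
  27. access 2: HIT, count now 4. Cache: [80(c=4) 2(c=4) 18(c=6)]
  28. access 2: HIT, count now 5. Cache: [80(c=4) 2(c=5) 18(c=6)]
  29. access 2: HIT, count now 6. Cache: [80(c=4) 18(c=6) 2(c=6)]
  30. access 2: HIT, count now 7. Cache: [80(c=4) 18(c=6) 2(c=7)]
  31. access 2: HIT, count now 8. Cache: [80(c=4) 18(c=6) 2(c=8)]
  32. access 80: HIT, count now 5. Cache: [80(c=5) 18(c=6) 2(c=8)]
  33. access 80: HIT, count now 6. Cache: [18(c=6) 80(c=6) 2(c=8)]
  34. access 2: HIT, count now 9. Cache: [18(c=6) 80(c=6) 2(c=9)]
  35. access 19: MISS, evict 18(c=6). Cache: [19(c=1) 80(c=6) 2(c=9)]
  36. access 83: MISS, evict 19(c=1). Cache: [83(c=1) 80(c=6) 2(c=9)]
Total: 19 hits, 17 misses, 14 evictions

Answer: 83 80 2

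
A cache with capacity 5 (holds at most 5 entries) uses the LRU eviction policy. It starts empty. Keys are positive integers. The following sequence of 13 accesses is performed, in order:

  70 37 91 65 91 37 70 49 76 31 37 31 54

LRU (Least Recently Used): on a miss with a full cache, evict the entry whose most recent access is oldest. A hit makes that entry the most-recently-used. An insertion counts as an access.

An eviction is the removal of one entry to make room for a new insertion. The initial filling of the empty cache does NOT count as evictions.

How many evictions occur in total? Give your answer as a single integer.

LRU simulation (capacity=5):
  1. access 70: MISS. Cache (LRU->MRU): [70]
  2. access 37: MISS. Cache (LRU->MRU): [70 37]
  3. access 91: MISS. Cache (LRU->MRU): [70 37 91]
  4. access 65: MISS. Cache (LRU->MRU): [70 37 91 65]
  5. access 91: HIT. Cache (LRU->MRU): [70 37 65 91]
  6. access 37: HIT. Cache (LRU->MRU): [70 65 91 37]
  7. access 70: HIT. Cache (LRU->MRU): [65 91 37 70]
  8. access 49: MISS. Cache (LRU->MRU): [65 91 37 70 49]
  9. access 76: MISS, evict 65. Cache (LRU->MRU): [91 37 70 49 76]
  10. access 31: MISS, evict 91. Cache (LRU->MRU): [37 70 49 76 31]
  11. access 37: HIT. Cache (LRU->MRU): [70 49 76 31 37]
  12. access 31: HIT. Cache (LRU->MRU): [70 49 76 37 31]
  13. access 54: MISS, evict 70. Cache (LRU->MRU): [49 76 37 31 54]
Total: 5 hits, 8 misses, 3 evictions

Answer: 3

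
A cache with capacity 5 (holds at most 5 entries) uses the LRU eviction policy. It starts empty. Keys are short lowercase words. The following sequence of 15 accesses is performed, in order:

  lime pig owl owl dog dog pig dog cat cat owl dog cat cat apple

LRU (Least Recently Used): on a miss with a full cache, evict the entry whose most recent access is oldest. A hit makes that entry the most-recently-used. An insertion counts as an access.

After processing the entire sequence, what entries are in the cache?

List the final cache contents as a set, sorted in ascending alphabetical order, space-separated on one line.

LRU simulation (capacity=5):
  1. access lime: MISS. Cache (LRU->MRU): [lime]
  2. access pig: MISS. Cache (LRU->MRU): [lime pig]
  3. access owl: MISS. Cache (LRU->MRU): [lime pig owl]
  4. access owl: HIT. Cache (LRU->MRU): [lime pig owl]
  5. access dog: MISS. Cache (LRU->MRU): [lime pig owl dog]
  6. access dog: HIT. Cache (LRU->MRU): [lime pig owl dog]
  7. access pig: HIT. Cache (LRU->MRU): [lime owl dog pig]
  8. access dog: HIT. Cache (LRU->MRU): [lime owl pig dog]
  9. access cat: MISS. Cache (LRU->MRU): [lime owl pig dog cat]
  10. access cat: HIT. Cache (LRU->MRU): [lime owl pig dog cat]
  11. access owl: HIT. Cache (LRU->MRU): [lime pig dog cat owl]
  12. access dog: HIT. Cache (LRU->MRU): [lime pig cat owl dog]
  13. access cat: HIT. Cache (LRU->MRU): [lime pig owl dog cat]
  14. access cat: HIT. Cache (LRU->MRU): [lime pig owl dog cat]
  15. access apple: MISS, evict lime. Cache (LRU->MRU): [pig owl dog cat apple]
Total: 9 hits, 6 misses, 1 evictions

Answer: apple cat dog owl pig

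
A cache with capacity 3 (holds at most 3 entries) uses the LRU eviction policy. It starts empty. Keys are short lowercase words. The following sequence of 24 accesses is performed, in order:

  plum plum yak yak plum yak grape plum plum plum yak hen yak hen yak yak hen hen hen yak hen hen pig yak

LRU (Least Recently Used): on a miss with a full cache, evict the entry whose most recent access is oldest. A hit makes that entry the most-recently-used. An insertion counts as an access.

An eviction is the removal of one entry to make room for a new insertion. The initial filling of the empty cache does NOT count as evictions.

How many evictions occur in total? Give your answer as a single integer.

LRU simulation (capacity=3):
  1. access plum: MISS. Cache (LRU->MRU): [plum]
  2. access plum: HIT. Cache (LRU->MRU): [plum]
  3. access yak: MISS. Cache (LRU->MRU): [plum yak]
  4. access yak: HIT. Cache (LRU->MRU): [plum yak]
  5. access plum: HIT. Cache (LRU->MRU): [yak plum]
  6. access yak: HIT. Cache (LRU->MRU): [plum yak]
  7. access grape: MISS. Cache (LRU->MRU): [plum yak grape]
  8. access plum: HIT. Cache (LRU->MRU): [yak grape plum]
  9. access plum: HIT. Cache (LRU->MRU): [yak grape plum]
  10. access plum: HIT. Cache (LRU->MRU): [yak grape plum]
  11. access yak: HIT. Cache (LRU->MRU): [grape plum yak]
  12. access hen: MISS, evict grape. Cache (LRU->MRU): [plum yak hen]
  13. access yak: HIT. Cache (LRU->MRU): [plum hen yak]
  14. access hen: HIT. Cache (LRU->MRU): [plum yak hen]
  15. access yak: HIT. Cache (LRU->MRU): [plum hen yak]
  16. access yak: HIT. Cache (LRU->MRU): [plum hen yak]
  17. access hen: HIT. Cache (LRU->MRU): [plum yak hen]
  18. access hen: HIT. Cache (LRU->MRU): [plum yak hen]
  19. access hen: HIT. Cache (LRU->MRU): [plum yak hen]
  20. access yak: HIT. Cache (LRU->MRU): [plum hen yak]
  21. access hen: HIT. Cache (LRU->MRU): [plum yak hen]
  22. access hen: HIT. Cache (LRU->MRU): [plum yak hen]
  23. access pig: MISS, evict plum. Cache (LRU->MRU): [yak hen pig]
  24. access yak: HIT. Cache (LRU->MRU): [hen pig yak]
Total: 19 hits, 5 misses, 2 evictions

Answer: 2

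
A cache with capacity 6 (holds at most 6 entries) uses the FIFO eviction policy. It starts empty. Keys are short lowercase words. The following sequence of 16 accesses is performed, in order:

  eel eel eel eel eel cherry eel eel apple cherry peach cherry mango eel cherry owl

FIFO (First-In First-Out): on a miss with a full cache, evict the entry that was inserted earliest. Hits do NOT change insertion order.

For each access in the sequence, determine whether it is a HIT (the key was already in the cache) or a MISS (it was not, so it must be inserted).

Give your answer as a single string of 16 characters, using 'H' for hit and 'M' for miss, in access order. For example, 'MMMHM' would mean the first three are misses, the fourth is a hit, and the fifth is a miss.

FIFO simulation (capacity=6):
  1. access eel: MISS. Cache (old->new): [eel]
  2. access eel: HIT. Cache (old->new): [eel]
  3. access eel: HIT. Cache (old->new): [eel]
  4. access eel: HIT. Cache (old->new): [eel]
  5. access eel: HIT. Cache (old->new): [eel]
  6. access cherry: MISS. Cache (old->new): [eel cherry]
  7. access eel: HIT. Cache (old->new): [eel cherry]
  8. access eel: HIT. Cache (old->new): [eel cherry]
  9. access apple: MISS. Cache (old->new): [eel cherry apple]
  10. access cherry: HIT. Cache (old->new): [eel cherry apple]
  11. access peach: MISS. Cache (old->new): [eel cherry apple peach]
  12. access cherry: HIT. Cache (old->new): [eel cherry apple peach]
  13. access mango: MISS. Cache (old->new): [eel cherry apple peach mango]
  14. access eel: HIT. Cache (old->new): [eel cherry apple peach mango]
  15. access cherry: HIT. Cache (old->new): [eel cherry apple peach mango]
  16. access owl: MISS. Cache (old->new): [eel cherry apple peach mango owl]
Total: 10 hits, 6 misses, 0 evictions

Answer: MHHHHMHHMHMHMHHM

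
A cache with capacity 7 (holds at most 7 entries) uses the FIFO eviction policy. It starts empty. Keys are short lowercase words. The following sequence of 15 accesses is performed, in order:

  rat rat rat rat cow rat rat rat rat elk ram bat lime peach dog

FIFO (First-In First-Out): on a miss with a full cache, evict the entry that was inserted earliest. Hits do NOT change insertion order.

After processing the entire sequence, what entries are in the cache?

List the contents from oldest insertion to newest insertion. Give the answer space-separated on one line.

FIFO simulation (capacity=7):
  1. access rat: MISS. Cache (old->new): [rat]
  2. access rat: HIT. Cache (old->new): [rat]
  3. access rat: HIT. Cache (old->new): [rat]
  4. access rat: HIT. Cache (old->new): [rat]
  5. access cow: MISS. Cache (old->new): [rat cow]
  6. access rat: HIT. Cache (old->new): [rat cow]
  7. access rat: HIT. Cache (old->new): [rat cow]
  8. access rat: HIT. Cache (old->new): [rat cow]
  9. access rat: HIT. Cache (old->new): [rat cow]
  10. access elk: MISS. Cache (old->new): [rat cow elk]
  11. access ram: MISS. Cache (old->new): [rat cow elk ram]
  12. access bat: MISS. Cache (old->new): [rat cow elk ram bat]
  13. access lime: MISS. Cache (old->new): [rat cow elk ram bat lime]
  14. access peach: MISS. Cache (old->new): [rat cow elk ram bat lime peach]
  15. access dog: MISS, evict rat. Cache (old->new): [cow elk ram bat lime peach dog]
Total: 7 hits, 8 misses, 1 evictions

Answer: cow elk ram bat lime peach dog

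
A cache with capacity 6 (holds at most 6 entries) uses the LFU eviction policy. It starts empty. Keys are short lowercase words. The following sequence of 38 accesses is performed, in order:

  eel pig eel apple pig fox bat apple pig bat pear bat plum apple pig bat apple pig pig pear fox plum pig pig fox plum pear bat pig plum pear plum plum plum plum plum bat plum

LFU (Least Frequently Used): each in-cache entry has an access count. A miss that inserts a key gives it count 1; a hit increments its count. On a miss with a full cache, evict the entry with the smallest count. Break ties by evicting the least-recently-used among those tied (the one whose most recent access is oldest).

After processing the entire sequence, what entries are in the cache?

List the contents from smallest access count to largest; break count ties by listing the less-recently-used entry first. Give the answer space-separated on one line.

Answer: eel apple pear bat plum pig

Derivation:
LFU simulation (capacity=6):
  1. access eel: MISS. Cache: [eel(c=1)]
  2. access pig: MISS. Cache: [eel(c=1) pig(c=1)]
  3. access eel: HIT, count now 2. Cache: [pig(c=1) eel(c=2)]
  4. access apple: MISS. Cache: [pig(c=1) apple(c=1) eel(c=2)]
  5. access pig: HIT, count now 2. Cache: [apple(c=1) eel(c=2) pig(c=2)]
  6. access fox: MISS. Cache: [apple(c=1) fox(c=1) eel(c=2) pig(c=2)]
  7. access bat: MISS. Cache: [apple(c=1) fox(c=1) bat(c=1) eel(c=2) pig(c=2)]
  8. access apple: HIT, count now 2. Cache: [fox(c=1) bat(c=1) eel(c=2) pig(c=2) apple(c=2)]
  9. access pig: HIT, count now 3. Cache: [fox(c=1) bat(c=1) eel(c=2) apple(c=2) pig(c=3)]
  10. access bat: HIT, count now 2. Cache: [fox(c=1) eel(c=2) apple(c=2) bat(c=2) pig(c=3)]
  11. access pear: MISS. Cache: [fox(c=1) pear(c=1) eel(c=2) apple(c=2) bat(c=2) pig(c=3)]
  12. access bat: HIT, count now 3. Cache: [fox(c=1) pear(c=1) eel(c=2) apple(c=2) pig(c=3) bat(c=3)]
  13. access plum: MISS, evict fox(c=1). Cache: [pear(c=1) plum(c=1) eel(c=2) apple(c=2) pig(c=3) bat(c=3)]
  14. access apple: HIT, count now 3. Cache: [pear(c=1) plum(c=1) eel(c=2) pig(c=3) bat(c=3) apple(c=3)]
  15. access pig: HIT, count now 4. Cache: [pear(c=1) plum(c=1) eel(c=2) bat(c=3) apple(c=3) pig(c=4)]
  16. access bat: HIT, count now 4. Cache: [pear(c=1) plum(c=1) eel(c=2) apple(c=3) pig(c=4) bat(c=4)]
  17. access apple: HIT, count now 4. Cache: [pear(c=1) plum(c=1) eel(c=2) pig(c=4) bat(c=4) apple(c=4)]
  18. access pig: HIT, count now 5. Cache: [pear(c=1) plum(c=1) eel(c=2) bat(c=4) apple(c=4) pig(c=5)]
  19. access pig: HIT, count now 6. Cache: [pear(c=1) plum(c=1) eel(c=2) bat(c=4) apple(c=4) pig(c=6)]
  20. access pear: HIT, count now 2. Cache: [plum(c=1) eel(c=2) pear(c=2) bat(c=4) apple(c=4) pig(c=6)]
  21. access fox: MISS, evict plum(c=1). Cache: [fox(c=1) eel(c=2) pear(c=2) bat(c=4) apple(c=4) pig(c=6)]
  22. access plum: MISS, evict fox(c=1). Cache: [plum(c=1) eel(c=2) pear(c=2) bat(c=4) apple(c=4) pig(c=6)]
  23. access pig: HIT, count now 7. Cache: [plum(c=1) eel(c=2) pear(c=2) bat(c=4) apple(c=4) pig(c=7)]
  24. access pig: HIT, count now 8. Cache: [plum(c=1) eel(c=2) pear(c=2) bat(c=4) apple(c=4) pig(c=8)]
  25. access fox: MISS, evict plum(c=1). Cache: [fox(c=1) eel(c=2) pear(c=2) bat(c=4) apple(c=4) pig(c=8)]
  26. access plum: MISS, evict fox(c=1). Cache: [plum(c=1) eel(c=2) pear(c=2) bat(c=4) apple(c=4) pig(c=8)]
  27. access pear: HIT, count now 3. Cache: [plum(c=1) eel(c=2) pear(c=3) bat(c=4) apple(c=4) pig(c=8)]
  28. access bat: HIT, count now 5. Cache: [plum(c=1) eel(c=2) pear(c=3) apple(c=4) bat(c=5) pig(c=8)]
  29. access pig: HIT, count now 9. Cache: [plum(c=1) eel(c=2) pear(c=3) apple(c=4) bat(c=5) pig(c=9)]
  30. access plum: HIT, count now 2. Cache: [eel(c=2) plum(c=2) pear(c=3) apple(c=4) bat(c=5) pig(c=9)]
  31. access pear: HIT, count now 4. Cache: [eel(c=2) plum(c=2) apple(c=4) pear(c=4) bat(c=5) pig(c=9)]
  32. access plum: HIT, count now 3. Cache: [eel(c=2) plum(c=3) apple(c=4) pear(c=4) bat(c=5) pig(c=9)]
  33. access plum: HIT, count now 4. Cache: [eel(c=2) apple(c=4) pear(c=4) plum(c=4) bat(c=5) pig(c=9)]
  34. access plum: HIT, count now 5. Cache: [eel(c=2) apple(c=4) pear(c=4) bat(c=5) plum(c=5) pig(c=9)]
  35. access plum: HIT, count now 6. Cache: [eel(c=2) apple(c=4) pear(c=4) bat(c=5) plum(c=6) pig(c=9)]
  36. access plum: HIT, count now 7. Cache: [eel(c=2) apple(c=4) pear(c=4) bat(c=5) plum(c=7) pig(c=9)]
  37. access bat: HIT, count now 6. Cache: [eel(c=2) apple(c=4) pear(c=4) bat(c=6) plum(c=7) pig(c=9)]
  38. access plum: HIT, count now 8. Cache: [eel(c=2) apple(c=4) pear(c=4) bat(c=6) plum(c=8) pig(c=9)]
Total: 27 hits, 11 misses, 5 evictions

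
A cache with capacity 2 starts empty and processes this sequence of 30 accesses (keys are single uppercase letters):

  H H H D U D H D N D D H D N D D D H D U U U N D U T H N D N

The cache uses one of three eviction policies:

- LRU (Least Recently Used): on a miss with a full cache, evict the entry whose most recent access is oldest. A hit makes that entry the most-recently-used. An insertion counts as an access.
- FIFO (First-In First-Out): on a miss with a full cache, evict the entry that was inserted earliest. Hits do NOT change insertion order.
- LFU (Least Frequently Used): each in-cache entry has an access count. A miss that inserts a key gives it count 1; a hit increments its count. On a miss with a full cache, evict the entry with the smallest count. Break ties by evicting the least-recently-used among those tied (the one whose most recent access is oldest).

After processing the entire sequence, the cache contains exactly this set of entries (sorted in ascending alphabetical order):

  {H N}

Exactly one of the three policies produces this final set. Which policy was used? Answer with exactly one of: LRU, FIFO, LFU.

Simulating under each policy and comparing final sets:
  LRU: final set = {D N} -> differs
  FIFO: final set = {D N} -> differs
  LFU: final set = {H N} -> MATCHES target
Only LFU produces the target set.

Answer: LFU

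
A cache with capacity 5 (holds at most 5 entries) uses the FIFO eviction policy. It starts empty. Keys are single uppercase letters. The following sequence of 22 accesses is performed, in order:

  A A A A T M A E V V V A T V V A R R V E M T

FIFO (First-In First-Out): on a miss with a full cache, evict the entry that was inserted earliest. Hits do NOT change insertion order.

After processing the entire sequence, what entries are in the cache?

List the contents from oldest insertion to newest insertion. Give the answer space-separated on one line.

Answer: T M E V R

Derivation:
FIFO simulation (capacity=5):
  1. access A: MISS. Cache (old->new): [A]
  2. access A: HIT. Cache (old->new): [A]
  3. access A: HIT. Cache (old->new): [A]
  4. access A: HIT. Cache (old->new): [A]
  5. access T: MISS. Cache (old->new): [A T]
  6. access M: MISS. Cache (old->new): [A T M]
  7. access A: HIT. Cache (old->new): [A T M]
  8. access E: MISS. Cache (old->new): [A T M E]
  9. access V: MISS. Cache (old->new): [A T M E V]
  10. access V: HIT. Cache (old->new): [A T M E V]
  11. access V: HIT. Cache (old->new): [A T M E V]
  12. access A: HIT. Cache (old->new): [A T M E V]
  13. access T: HIT. Cache (old->new): [A T M E V]
  14. access V: HIT. Cache (old->new): [A T M E V]
  15. access V: HIT. Cache (old->new): [A T M E V]
  16. access A: HIT. Cache (old->new): [A T M E V]
  17. access R: MISS, evict A. Cache (old->new): [T M E V R]
  18. access R: HIT. Cache (old->new): [T M E V R]
  19. access V: HIT. Cache (old->new): [T M E V R]
  20. access E: HIT. Cache (old->new): [T M E V R]
  21. access M: HIT. Cache (old->new): [T M E V R]
  22. access T: HIT. Cache (old->new): [T M E V R]
Total: 16 hits, 6 misses, 1 evictions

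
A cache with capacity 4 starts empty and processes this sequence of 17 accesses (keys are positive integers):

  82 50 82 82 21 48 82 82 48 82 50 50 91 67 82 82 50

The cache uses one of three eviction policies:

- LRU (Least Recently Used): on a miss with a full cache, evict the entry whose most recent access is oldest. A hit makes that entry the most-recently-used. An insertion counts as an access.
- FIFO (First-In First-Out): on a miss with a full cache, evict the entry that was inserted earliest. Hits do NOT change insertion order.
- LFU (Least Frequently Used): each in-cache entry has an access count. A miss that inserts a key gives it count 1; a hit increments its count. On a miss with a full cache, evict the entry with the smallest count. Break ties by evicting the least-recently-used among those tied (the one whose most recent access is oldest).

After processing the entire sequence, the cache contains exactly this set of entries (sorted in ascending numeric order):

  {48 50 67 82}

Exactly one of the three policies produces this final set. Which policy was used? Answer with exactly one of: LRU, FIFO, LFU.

Simulating under each policy and comparing final sets:
  LRU: final set = {50 67 82 91} -> differs
  FIFO: final set = {50 67 82 91} -> differs
  LFU: final set = {48 50 67 82} -> MATCHES target
Only LFU produces the target set.

Answer: LFU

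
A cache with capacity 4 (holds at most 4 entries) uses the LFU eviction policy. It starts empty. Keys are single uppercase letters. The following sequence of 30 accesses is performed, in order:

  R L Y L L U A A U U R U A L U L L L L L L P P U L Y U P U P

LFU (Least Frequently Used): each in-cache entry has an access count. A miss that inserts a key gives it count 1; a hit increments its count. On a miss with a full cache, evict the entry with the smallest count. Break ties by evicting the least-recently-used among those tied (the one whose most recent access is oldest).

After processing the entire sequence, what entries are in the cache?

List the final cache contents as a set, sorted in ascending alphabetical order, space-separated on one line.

Answer: A L P U

Derivation:
LFU simulation (capacity=4):
  1. access R: MISS. Cache: [R(c=1)]
  2. access L: MISS. Cache: [R(c=1) L(c=1)]
  3. access Y: MISS. Cache: [R(c=1) L(c=1) Y(c=1)]
  4. access L: HIT, count now 2. Cache: [R(c=1) Y(c=1) L(c=2)]
  5. access L: HIT, count now 3. Cache: [R(c=1) Y(c=1) L(c=3)]
  6. access U: MISS. Cache: [R(c=1) Y(c=1) U(c=1) L(c=3)]
  7. access A: MISS, evict R(c=1). Cache: [Y(c=1) U(c=1) A(c=1) L(c=3)]
  8. access A: HIT, count now 2. Cache: [Y(c=1) U(c=1) A(c=2) L(c=3)]
  9. access U: HIT, count now 2. Cache: [Y(c=1) A(c=2) U(c=2) L(c=3)]
  10. access U: HIT, count now 3. Cache: [Y(c=1) A(c=2) L(c=3) U(c=3)]
  11. access R: MISS, evict Y(c=1). Cache: [R(c=1) A(c=2) L(c=3) U(c=3)]
  12. access U: HIT, count now 4. Cache: [R(c=1) A(c=2) L(c=3) U(c=4)]
  13. access A: HIT, count now 3. Cache: [R(c=1) L(c=3) A(c=3) U(c=4)]
  14. access L: HIT, count now 4. Cache: [R(c=1) A(c=3) U(c=4) L(c=4)]
  15. access U: HIT, count now 5. Cache: [R(c=1) A(c=3) L(c=4) U(c=5)]
  16. access L: HIT, count now 5. Cache: [R(c=1) A(c=3) U(c=5) L(c=5)]
  17. access L: HIT, count now 6. Cache: [R(c=1) A(c=3) U(c=5) L(c=6)]
  18. access L: HIT, count now 7. Cache: [R(c=1) A(c=3) U(c=5) L(c=7)]
  19. access L: HIT, count now 8. Cache: [R(c=1) A(c=3) U(c=5) L(c=8)]
  20. access L: HIT, count now 9. Cache: [R(c=1) A(c=3) U(c=5) L(c=9)]
  21. access L: HIT, count now 10. Cache: [R(c=1) A(c=3) U(c=5) L(c=10)]
  22. access P: MISS, evict R(c=1). Cache: [P(c=1) A(c=3) U(c=5) L(c=10)]
  23. access P: HIT, count now 2. Cache: [P(c=2) A(c=3) U(c=5) L(c=10)]
  24. access U: HIT, count now 6. Cache: [P(c=2) A(c=3) U(c=6) L(c=10)]
  25. access L: HIT, count now 11. Cache: [P(c=2) A(c=3) U(c=6) L(c=11)]
  26. access Y: MISS, evict P(c=2). Cache: [Y(c=1) A(c=3) U(c=6) L(c=11)]
  27. access U: HIT, count now 7. Cache: [Y(c=1) A(c=3) U(c=7) L(c=11)]
  28. access P: MISS, evict Y(c=1). Cache: [P(c=1) A(c=3) U(c=7) L(c=11)]
  29. access U: HIT, count now 8. Cache: [P(c=1) A(c=3) U(c=8) L(c=11)]
  30. access P: HIT, count now 2. Cache: [P(c=2) A(c=3) U(c=8) L(c=11)]
Total: 21 hits, 9 misses, 5 evictions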